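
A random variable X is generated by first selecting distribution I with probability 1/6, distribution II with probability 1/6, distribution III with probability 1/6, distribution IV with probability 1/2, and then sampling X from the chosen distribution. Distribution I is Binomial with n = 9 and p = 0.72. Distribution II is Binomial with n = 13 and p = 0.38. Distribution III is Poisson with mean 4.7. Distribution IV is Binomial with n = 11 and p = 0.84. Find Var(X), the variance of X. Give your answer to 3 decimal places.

6.384

Per component, I: μ=6.48, E[X²]=43.8048; II: μ=4.94, E[X²]=27.4664; III: μ=4.7, E[X²]=26.79; IV: μ=9.24, E[X²]=86.856.
E[X] = 0.166667·6.48 + 0.166667·4.94 + 0.166667·4.7 + 0.5·9.24 = 7.30667.
E[X²] = 0.166667·43.8048 + 0.166667·27.4664 + 0.166667·26.79 + 0.5·86.856 = 59.7715.
Var(X) = E[X²] − (E[X])² = 59.7715 − 53.3874 = 6.38416.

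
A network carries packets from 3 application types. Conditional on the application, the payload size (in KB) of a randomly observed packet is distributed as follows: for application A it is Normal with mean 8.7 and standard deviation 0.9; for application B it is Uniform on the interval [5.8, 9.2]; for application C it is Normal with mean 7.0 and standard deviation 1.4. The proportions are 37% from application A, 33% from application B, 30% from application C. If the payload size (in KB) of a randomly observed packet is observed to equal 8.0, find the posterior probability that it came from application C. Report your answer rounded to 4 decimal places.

0.2328

Likelihoods f(8.0 | ·): A: 0.327572; B: 0.294118; C: 0.220797.
Posterior ∝ prior × likelihood. Numerator for C: 0.3·0.220797 = 0.066239.
Normalizing constant: 0.37·0.327572 + 0.33·0.294118 + 0.3·0.220797 = 0.2845.
P(C | observation) = 0.066239 / 0.2845 = 0.232826.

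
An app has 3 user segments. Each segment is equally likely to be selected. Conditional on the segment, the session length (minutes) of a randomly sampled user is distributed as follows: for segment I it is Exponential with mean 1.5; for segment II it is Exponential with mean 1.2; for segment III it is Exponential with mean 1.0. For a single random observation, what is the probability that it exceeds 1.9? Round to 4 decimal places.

Conditional on each segment, P(X > 1.9): I: 0.281769; II: 0.20529; III: 0.149569.
By total probability, P(X > 1.9) = 0.333333·0.281769 + 0.333333·0.20529 + 0.333333·0.149569 = 0.212209.

0.2122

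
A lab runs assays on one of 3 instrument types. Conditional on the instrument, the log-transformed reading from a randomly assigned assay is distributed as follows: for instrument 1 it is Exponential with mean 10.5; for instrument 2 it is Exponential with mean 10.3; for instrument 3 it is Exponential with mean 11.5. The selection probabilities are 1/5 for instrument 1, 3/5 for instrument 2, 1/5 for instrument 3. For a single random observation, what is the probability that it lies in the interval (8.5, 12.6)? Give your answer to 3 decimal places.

Conditional on each instrument, P(8.5 < X < 12.6): 1: 0.143876; 2: 0.143871; 3: 0.143207.
By total probability, P(8.5 < X < 12.6) = 0.2·0.143876 + 0.6·0.143871 + 0.2·0.143207 = 0.143739.

0.144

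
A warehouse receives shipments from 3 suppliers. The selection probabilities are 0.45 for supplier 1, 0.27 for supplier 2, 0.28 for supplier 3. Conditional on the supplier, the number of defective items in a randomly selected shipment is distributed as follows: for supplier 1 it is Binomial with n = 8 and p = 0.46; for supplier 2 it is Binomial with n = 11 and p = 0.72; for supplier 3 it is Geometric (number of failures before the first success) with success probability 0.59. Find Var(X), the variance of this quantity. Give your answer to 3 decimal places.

Per component, 1: μ=3.68, E[X²]=15.5296; 2: μ=7.92, E[X²]=64.944; 3: μ=0.694915, E[X²]=1.66073.
E[X] = 0.45·3.68 + 0.27·7.92 + 0.28·0.694915 = 3.98898.
E[X²] = 0.45·15.5296 + 0.27·64.944 + 0.28·1.66073 = 24.9882.
Var(X) = E[X²] − (E[X])² = 24.9882 − 15.9119 = 9.07627.

9.076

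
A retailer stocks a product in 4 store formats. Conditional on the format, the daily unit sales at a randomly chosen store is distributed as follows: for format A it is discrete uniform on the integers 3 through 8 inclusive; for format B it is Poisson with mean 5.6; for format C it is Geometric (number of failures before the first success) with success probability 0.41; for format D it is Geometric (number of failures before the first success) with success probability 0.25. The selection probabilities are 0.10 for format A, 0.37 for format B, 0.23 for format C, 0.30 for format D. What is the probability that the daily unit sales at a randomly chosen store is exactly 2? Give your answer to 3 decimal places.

Conditional on each format, P(X = 2): A: 0; B: 0.0579825; C: 0.142721; D: 0.140625.
By total probability, P(X = 2) = 0.1·0 + 0.37·0.0579825 + 0.23·0.142721 + 0.3·0.140625 = 0.0964669.

0.096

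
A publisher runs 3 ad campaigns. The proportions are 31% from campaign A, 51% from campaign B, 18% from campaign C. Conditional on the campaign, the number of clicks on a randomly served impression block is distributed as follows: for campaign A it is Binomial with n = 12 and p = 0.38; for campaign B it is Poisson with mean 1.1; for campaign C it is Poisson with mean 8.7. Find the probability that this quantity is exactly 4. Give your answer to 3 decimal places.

Conditional on each campaign, P(X = 4): A: 0.225358; B: 0.0203065; C: 0.0397653.
By total probability, P(X = 4) = 0.31·0.225358 + 0.51·0.0203065 + 0.18·0.0397653 = 0.0873751.

0.087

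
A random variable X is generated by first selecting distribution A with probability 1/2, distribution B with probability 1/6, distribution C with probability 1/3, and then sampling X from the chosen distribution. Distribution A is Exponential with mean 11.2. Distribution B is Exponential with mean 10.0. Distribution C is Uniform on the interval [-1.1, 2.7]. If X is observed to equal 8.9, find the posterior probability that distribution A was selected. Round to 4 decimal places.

Likelihoods f(8.9 | ·): A: 0.0403342; B: 0.0410656; C: 0.
Posterior ∝ prior × likelihood. Numerator for A: 0.5·0.0403342 = 0.0201671.
Normalizing constant: 0.5·0.0403342 + 0.166667·0.0410656 + 0.333333·0 = 0.0270113.
P(A | observation) = 0.0201671 / 0.0270113 = 0.746615.

0.7466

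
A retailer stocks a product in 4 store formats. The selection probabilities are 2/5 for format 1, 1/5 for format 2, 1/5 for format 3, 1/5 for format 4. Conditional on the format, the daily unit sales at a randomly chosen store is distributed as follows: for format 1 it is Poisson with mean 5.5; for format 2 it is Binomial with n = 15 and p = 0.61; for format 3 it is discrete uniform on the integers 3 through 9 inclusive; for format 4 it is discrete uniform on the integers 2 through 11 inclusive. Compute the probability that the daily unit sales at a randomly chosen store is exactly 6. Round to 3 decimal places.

0.122

Conditional on each format, P(X = 6): 1: 0.157117; 2: 0.0538226; 3: 0.142857; 4: 0.1.
By total probability, P(X = 6) = 0.4·0.157117 + 0.2·0.0538226 + 0.2·0.142857 + 0.2·0.1 = 0.122183.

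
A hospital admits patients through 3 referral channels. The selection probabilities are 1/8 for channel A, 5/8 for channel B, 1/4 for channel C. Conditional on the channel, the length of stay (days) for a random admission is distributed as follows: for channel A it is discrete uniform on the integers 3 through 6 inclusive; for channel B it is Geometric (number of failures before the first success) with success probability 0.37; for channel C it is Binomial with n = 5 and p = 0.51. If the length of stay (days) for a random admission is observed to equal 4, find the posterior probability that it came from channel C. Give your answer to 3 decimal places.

0.380

Likelihoods P(X=4 | ·): A: 0.25; B: 0.058286; C: 0.165747.
Posterior ∝ prior × likelihood. Numerator for C: 0.25·0.165747 = 0.0414369.
Normalizing constant: 0.125·0.25 + 0.625·0.058286 + 0.25·0.165747 = 0.109116.
P(C | observation) = 0.0414369 / 0.109116 = 0.379752.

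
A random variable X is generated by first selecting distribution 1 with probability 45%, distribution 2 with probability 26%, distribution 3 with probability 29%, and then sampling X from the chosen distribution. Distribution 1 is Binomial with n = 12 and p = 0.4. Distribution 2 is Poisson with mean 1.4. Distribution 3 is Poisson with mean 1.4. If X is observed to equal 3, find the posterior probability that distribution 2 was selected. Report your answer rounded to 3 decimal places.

0.233

Likelihoods P(X=3 | ·): 1: 0.141894; 2: 0.112777; 3: 0.112777.
Posterior ∝ prior × likelihood. Numerator for 2: 0.26·0.112777 = 0.029322.
Normalizing constant: 0.45·0.141894 + 0.26·0.112777 + 0.29·0.112777 = 0.12588.
P(2 | observation) = 0.029322 / 0.12588 = 0.232937.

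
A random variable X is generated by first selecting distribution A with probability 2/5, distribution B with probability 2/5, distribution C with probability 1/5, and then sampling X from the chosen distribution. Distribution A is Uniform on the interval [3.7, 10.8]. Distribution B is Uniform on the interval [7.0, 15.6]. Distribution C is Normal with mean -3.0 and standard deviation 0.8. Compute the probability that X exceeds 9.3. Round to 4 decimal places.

Conditional on each component, P(X > 9.3): A: 0.211268; B: 0.732558; C: 0.
By total probability, P(X > 9.3) = 0.4·0.211268 + 0.4·0.732558 + 0.2·0 = 0.37753.

0.3775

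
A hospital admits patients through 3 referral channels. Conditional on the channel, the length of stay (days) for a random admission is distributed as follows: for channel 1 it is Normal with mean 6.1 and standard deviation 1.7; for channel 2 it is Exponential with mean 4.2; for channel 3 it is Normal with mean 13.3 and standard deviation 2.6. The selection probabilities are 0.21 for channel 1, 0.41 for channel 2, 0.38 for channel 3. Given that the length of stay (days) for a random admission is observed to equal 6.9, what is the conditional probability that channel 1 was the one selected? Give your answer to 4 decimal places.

0.6703

Likelihoods f(6.9 | ·): 1: 0.210074; 2: 0.046054; 3: 0.00741659.
Posterior ∝ prior × likelihood. Numerator for 1: 0.21·0.210074 = 0.0441156.
Normalizing constant: 0.21·0.210074 + 0.41·0.046054 + 0.38·0.00741659 = 0.0658161.
P(1 | observation) = 0.0441156 / 0.0658161 = 0.670287.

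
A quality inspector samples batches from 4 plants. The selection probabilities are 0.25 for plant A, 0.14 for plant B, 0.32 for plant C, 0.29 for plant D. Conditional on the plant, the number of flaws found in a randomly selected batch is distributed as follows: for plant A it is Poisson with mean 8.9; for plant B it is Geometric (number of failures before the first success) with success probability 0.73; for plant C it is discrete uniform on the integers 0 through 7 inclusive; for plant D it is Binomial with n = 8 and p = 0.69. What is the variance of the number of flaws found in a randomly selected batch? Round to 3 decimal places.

Per component, A: μ=8.9, E[X²]=88.11; B: μ=0.369863, E[X²]=0.64346; C: μ=3.5, E[X²]=17.5; D: μ=5.52, E[X²]=32.1816.
E[X] = 0.25·8.9 + 0.14·0.369863 + 0.32·3.5 + 0.29·5.52 = 4.99758.
E[X²] = 0.25·88.11 + 0.14·0.64346 + 0.32·17.5 + 0.29·32.1816 = 37.0502.
Var(X) = E[X²] − (E[X])² = 37.0502 − 24.9758 = 12.0744.

12.074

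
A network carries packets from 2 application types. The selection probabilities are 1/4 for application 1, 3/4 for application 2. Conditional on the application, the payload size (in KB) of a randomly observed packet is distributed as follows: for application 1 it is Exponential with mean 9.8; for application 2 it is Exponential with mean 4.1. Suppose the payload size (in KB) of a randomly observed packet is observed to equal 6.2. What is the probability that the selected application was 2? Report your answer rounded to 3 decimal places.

Likelihoods f(6.2 | ·): 1: 0.0542021; 2: 0.0537623.
Posterior ∝ prior × likelihood. Numerator for 2: 0.75·0.0537623 = 0.0403218.
Normalizing constant: 0.25·0.0542021 + 0.75·0.0537623 = 0.0538723.
P(2 | observation) = 0.0403218 / 0.0538723 = 0.748469.

0.748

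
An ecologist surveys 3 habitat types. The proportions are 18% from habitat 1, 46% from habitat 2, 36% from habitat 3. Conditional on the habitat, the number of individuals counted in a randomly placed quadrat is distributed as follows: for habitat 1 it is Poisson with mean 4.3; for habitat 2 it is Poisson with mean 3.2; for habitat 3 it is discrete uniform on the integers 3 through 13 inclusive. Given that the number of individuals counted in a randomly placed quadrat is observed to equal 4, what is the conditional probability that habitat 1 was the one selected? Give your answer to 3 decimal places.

0.233

Likelihoods P(X=4 | ·): 1: 0.193284; 2: 0.178093; 3: 0.0909091.
Posterior ∝ prior × likelihood. Numerator for 1: 0.18·0.193284 = 0.0347912.
Normalizing constant: 0.18·0.193284 + 0.46·0.178093 + 0.36·0.0909091 = 0.149441.
P(1 | observation) = 0.0347912 / 0.149441 = 0.232808.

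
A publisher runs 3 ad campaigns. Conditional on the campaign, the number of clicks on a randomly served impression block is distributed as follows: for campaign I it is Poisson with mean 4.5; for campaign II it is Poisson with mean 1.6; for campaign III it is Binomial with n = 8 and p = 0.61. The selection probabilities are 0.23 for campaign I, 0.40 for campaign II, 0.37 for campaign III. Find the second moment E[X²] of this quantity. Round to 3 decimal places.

16.872

For each component E[X²] = Var + (mean)², giving I: 24.75; II: 4.16; III: 25.7176.
Overall E[X²] = 0.23·24.75 + 0.4·4.16 + 0.37·25.7176 = 16.872.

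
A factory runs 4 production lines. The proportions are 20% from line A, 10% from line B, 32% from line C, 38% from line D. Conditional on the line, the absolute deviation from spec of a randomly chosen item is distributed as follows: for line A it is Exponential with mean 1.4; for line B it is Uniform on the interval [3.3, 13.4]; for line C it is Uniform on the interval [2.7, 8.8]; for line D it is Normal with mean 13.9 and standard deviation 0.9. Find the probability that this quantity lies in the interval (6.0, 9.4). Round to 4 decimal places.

0.1831

Conditional on each line, P(6.0 < X < 9.4): A: 0.0125503; B: 0.336634; C: 0.459016; D: 2.86652e-07.
By total probability, P(6.0 < X < 9.4) = 0.2·0.0125503 + 0.1·0.336634 + 0.32·0.459016 + 0.38·2.86652e-07 = 0.183059.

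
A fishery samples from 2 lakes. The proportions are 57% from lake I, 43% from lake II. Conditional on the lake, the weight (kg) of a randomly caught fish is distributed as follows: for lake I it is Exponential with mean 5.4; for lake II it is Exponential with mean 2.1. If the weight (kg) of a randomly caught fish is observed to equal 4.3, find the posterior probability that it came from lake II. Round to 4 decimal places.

Likelihoods f(4.3 | ·): I: 0.0835178; II: 0.0614485.
Posterior ∝ prior × likelihood. Numerator for II: 0.43·0.0614485 = 0.0264228.
Normalizing constant: 0.57·0.0835178 + 0.43·0.0614485 = 0.074028.
P(II | observation) = 0.0264228 / 0.074028 = 0.35693.

0.3569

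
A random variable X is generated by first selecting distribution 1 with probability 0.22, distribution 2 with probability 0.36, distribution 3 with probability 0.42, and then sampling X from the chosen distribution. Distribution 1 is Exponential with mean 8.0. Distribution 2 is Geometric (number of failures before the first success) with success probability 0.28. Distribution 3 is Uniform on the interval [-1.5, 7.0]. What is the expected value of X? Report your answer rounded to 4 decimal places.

3.8407

Component means — 1: 8; 2: 2.57143; 3: 2.75.
E[X] = 0.22·8 + 0.36·2.57143 + 0.42·2.75 = 3.84071.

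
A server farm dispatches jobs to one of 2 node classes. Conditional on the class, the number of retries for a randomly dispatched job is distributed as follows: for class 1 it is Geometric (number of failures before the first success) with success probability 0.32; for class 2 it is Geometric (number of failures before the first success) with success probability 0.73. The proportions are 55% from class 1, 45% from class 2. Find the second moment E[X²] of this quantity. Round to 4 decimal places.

For each component E[X²] = Var + (mean)², giving 1: 11.1562; 2: 0.64346.
Overall E[X²] = 0.55·11.1562 + 0.45·0.64346 = 6.42549.

6.4255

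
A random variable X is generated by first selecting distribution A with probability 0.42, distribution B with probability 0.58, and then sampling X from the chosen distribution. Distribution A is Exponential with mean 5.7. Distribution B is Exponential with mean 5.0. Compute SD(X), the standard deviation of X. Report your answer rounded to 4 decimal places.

5.3165

Per component, A: μ=5.7, E[X²]=64.98; B: μ=5, E[X²]=50.
E[X] = 0.42·5.7 + 0.58·5 = 5.294.
E[X²] = 0.42·64.98 + 0.58·50 = 56.2916.
Var(X) = E[X²] − (E[X])² = 56.2916 − 28.0264 = 28.2652.
SD(X) = √28.2652 = 5.3165.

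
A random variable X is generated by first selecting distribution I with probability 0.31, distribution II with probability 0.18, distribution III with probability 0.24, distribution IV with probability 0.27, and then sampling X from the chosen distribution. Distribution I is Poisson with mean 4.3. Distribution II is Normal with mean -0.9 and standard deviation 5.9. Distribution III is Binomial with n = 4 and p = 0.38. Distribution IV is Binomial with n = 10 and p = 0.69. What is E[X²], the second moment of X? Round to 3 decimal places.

27.689

For each component E[X²] = Var + (mean)², giving I: 22.79; II: 35.62; III: 3.2528; IV: 49.749.
Overall E[X²] = 0.31·22.79 + 0.18·35.62 + 0.24·3.2528 + 0.27·49.749 = 27.6894.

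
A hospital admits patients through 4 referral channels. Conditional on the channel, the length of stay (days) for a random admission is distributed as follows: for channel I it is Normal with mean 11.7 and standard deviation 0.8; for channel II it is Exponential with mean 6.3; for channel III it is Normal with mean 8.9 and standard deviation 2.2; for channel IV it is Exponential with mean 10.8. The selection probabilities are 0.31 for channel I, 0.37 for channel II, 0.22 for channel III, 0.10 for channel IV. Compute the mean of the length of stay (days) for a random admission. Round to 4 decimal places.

8.9960

Component means — I: 11.7; II: 6.3; III: 8.9; IV: 10.8.
E[X] = 0.31·11.7 + 0.37·6.3 + 0.22·8.9 + 0.1·10.8 = 8.996.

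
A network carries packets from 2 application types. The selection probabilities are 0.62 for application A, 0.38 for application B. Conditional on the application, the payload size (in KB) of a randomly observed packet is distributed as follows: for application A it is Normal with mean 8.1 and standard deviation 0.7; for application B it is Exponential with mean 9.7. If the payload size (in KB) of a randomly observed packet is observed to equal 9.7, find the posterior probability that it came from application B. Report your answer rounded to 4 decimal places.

0.3573

Likelihoods f(9.7 | ·): A: 0.0418147; B: 0.0379257.
Posterior ∝ prior × likelihood. Numerator for B: 0.38·0.0379257 = 0.0144118.
Normalizing constant: 0.62·0.0418147 + 0.38·0.0379257 = 0.0403369.
P(B | observation) = 0.0144118 / 0.0403369 = 0.357285.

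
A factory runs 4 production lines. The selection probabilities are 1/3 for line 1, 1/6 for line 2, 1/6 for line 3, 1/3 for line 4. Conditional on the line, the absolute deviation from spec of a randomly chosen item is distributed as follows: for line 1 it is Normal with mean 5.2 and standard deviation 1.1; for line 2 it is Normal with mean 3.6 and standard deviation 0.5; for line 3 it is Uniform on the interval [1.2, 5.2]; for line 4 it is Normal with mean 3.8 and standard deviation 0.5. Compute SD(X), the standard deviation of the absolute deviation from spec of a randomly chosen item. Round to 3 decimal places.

1.166

Per component, 1: μ=5.2, E[X²]=28.25; 2: μ=3.6, E[X²]=13.21; 3: μ=3.2, E[X²]=11.5733; 4: μ=3.8, E[X²]=14.69.
E[X] = 0.333333·5.2 + 0.166667·3.6 + 0.166667·3.2 + 0.333333·3.8 = 4.13333.
E[X²] = 0.333333·28.25 + 0.166667·13.21 + 0.166667·11.5733 + 0.333333·14.69 = 18.4439.
Var(X) = E[X²] − (E[X])² = 18.4439 − 17.0844 = 1.35944.
SD(X) = √1.35944 = 1.16595.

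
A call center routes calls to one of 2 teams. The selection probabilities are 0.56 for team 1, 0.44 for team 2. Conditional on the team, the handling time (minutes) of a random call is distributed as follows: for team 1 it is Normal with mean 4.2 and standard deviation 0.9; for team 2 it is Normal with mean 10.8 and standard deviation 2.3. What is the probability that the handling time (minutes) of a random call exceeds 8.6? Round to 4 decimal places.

0.3655

Conditional on each team, P(X > 8.6): 1: 5.07034e-07; 2: 0.830596.
By total probability, P(X > 8.6) = 0.56·5.07034e-07 + 0.44·0.830596 = 0.365462.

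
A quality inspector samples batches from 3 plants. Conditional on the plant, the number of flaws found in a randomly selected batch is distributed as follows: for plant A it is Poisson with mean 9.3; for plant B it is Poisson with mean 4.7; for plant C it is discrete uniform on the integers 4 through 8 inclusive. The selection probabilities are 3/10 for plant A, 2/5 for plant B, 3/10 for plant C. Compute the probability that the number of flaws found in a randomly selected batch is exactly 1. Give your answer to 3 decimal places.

Conditional on each plant, P(X = 1): A: 0.000850245; B: 0.0427478; C: 0.
By total probability, P(X = 1) = 0.3·0.000850245 + 0.4·0.0427478 + 0.3·0 = 0.0173542.

0.017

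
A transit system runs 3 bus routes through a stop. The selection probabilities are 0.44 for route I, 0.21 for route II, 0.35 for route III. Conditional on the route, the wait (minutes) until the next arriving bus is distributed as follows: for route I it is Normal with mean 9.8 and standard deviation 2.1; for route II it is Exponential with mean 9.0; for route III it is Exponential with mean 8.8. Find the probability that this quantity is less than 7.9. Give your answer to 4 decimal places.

Conditional on each route, P(X < 7.9): I: 0.182796; II: 0.584294; III: 0.592505.
By total probability, P(X < 7.9) = 0.44·0.182796 + 0.21·0.584294 + 0.35·0.592505 = 0.410509.

0.4105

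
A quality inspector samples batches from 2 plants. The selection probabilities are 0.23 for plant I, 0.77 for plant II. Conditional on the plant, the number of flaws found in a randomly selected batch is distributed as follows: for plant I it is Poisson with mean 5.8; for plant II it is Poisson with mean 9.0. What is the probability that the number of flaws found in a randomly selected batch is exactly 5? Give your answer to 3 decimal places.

0.085

Conditional on each plant, P(X = 5): I: 0.165596; II: 0.0607269.
By total probability, P(X = 5) = 0.23·0.165596 + 0.77·0.0607269 = 0.0848469.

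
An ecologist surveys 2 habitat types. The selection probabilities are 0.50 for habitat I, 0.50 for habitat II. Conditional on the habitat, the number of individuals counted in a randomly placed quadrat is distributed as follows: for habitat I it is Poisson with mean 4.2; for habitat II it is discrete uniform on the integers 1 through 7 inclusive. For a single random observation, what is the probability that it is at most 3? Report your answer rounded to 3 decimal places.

Conditional on each habitat, P(X ≤ 3): I: 0.395403; II: 0.428571.
By total probability, P(X ≤ 3) = 0.5·0.395403 + 0.5·0.428571 = 0.411987.

0.412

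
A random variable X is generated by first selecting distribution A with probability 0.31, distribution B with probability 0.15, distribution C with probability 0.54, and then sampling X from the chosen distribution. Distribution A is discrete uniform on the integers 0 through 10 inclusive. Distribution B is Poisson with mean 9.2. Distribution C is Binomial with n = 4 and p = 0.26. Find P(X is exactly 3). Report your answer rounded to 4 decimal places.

Conditional on each component, P(X = 3): A: 0.0909091; B: 0.013113; C: 0.052025.
By total probability, P(X = 3) = 0.31·0.0909091 + 0.15·0.013113 + 0.54·0.052025 = 0.0582423.

0.0582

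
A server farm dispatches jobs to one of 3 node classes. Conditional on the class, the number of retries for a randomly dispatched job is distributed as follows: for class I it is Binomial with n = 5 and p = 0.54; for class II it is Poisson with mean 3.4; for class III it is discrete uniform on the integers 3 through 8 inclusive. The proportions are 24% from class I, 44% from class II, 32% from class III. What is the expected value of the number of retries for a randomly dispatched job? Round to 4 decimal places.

Component means — I: 2.7; II: 3.4; III: 5.5.
E[X] = 0.24·2.7 + 0.44·3.4 + 0.32·5.5 = 3.904.

3.9040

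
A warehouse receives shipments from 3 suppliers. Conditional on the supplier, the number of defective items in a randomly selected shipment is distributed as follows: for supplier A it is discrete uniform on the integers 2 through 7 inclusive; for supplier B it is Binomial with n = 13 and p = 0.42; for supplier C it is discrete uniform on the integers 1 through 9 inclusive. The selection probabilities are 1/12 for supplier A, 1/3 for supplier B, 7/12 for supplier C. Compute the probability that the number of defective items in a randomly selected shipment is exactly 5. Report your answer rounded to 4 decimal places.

0.1505

Conditional on each supplier, P(X = 5): A: 0.166667; B: 0.215402; C: 0.111111.
By total probability, P(X = 5) = 0.0833333·0.166667 + 0.333333·0.215402 + 0.583333·0.111111 = 0.150504.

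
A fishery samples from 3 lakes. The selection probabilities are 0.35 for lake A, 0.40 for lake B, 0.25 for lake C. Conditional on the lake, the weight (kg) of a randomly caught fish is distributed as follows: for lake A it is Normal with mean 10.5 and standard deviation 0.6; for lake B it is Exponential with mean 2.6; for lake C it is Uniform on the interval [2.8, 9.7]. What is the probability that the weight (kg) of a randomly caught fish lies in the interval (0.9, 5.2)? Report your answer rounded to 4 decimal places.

Conditional on each lake, P(0.9 < X < 5.2): A: 0; B: 0.572068; C: 0.347826.
By total probability, P(0.9 < X < 5.2) = 0.35·0 + 0.4·0.572068 + 0.25·0.347826 = 0.315784.

0.3158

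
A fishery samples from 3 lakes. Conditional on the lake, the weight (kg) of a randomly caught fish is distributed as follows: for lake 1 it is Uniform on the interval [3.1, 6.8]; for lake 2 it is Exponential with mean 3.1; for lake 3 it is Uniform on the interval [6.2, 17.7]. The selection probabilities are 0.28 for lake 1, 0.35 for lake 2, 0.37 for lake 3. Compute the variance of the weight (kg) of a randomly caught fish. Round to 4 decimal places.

23.3152

Per component, 1: μ=4.95, E[X²]=25.6433; 2: μ=3.1, E[X²]=19.22; 3: μ=11.95, E[X²]=153.823.
E[X] = 0.28·4.95 + 0.35·3.1 + 0.37·11.95 = 6.8925.
E[X²] = 0.28·25.6433 + 0.35·19.22 + 0.37·153.823 = 70.8218.
Var(X) = E[X²] − (E[X])² = 70.8218 − 47.5066 = 23.3152.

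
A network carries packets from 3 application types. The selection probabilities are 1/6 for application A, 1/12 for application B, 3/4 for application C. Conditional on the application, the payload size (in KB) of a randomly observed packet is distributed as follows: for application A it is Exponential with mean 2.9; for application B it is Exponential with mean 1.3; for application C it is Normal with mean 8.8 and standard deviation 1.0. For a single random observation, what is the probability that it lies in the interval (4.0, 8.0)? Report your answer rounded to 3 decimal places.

0.194

Conditional on each application, P(4.0 < X < 8.0): A: 0.188373; B: 0.0439756; C: 0.211855.
By total probability, P(4.0 < X < 8.0) = 0.166667·0.188373 + 0.0833333·0.0439756 + 0.75·0.211855 = 0.193951.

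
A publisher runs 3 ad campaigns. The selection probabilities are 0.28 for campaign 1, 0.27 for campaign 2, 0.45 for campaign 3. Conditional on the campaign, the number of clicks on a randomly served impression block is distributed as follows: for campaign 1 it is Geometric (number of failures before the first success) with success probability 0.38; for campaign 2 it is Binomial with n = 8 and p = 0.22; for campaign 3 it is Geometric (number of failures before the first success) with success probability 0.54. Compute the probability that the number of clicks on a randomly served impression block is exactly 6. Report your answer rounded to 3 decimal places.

0.009

Conditional on each campaign, P(X = 6): 1: 0.0215841; 2: 0.00193145; 3: 0.00511612.
By total probability, P(X = 6) = 0.28·0.0215841 + 0.27·0.00193145 + 0.45·0.00511612 = 0.00886729.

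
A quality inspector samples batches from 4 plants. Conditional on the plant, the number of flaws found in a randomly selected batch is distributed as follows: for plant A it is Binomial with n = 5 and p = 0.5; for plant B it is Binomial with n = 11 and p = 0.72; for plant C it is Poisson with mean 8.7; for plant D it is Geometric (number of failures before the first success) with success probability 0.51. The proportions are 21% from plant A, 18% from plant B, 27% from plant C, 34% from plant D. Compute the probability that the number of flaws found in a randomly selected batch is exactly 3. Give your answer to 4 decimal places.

Conditional on each plant, P(X = 3): A: 0.3125; B: 0.00232673; C: 0.0182829; D: 0.060001.
By total probability, P(X = 3) = 0.21·0.3125 + 0.18·0.00232673 + 0.27·0.0182829 + 0.34·0.060001 = 0.0913805.

0.0914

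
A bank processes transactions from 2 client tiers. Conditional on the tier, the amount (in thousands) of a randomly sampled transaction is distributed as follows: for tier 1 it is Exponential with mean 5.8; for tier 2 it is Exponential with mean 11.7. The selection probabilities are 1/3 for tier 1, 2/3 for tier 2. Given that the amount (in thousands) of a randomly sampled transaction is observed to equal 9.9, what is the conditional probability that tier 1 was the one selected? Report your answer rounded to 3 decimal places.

Likelihoods f(9.9 | ·): 1: 0.0312807; 2: 0.036672.
Posterior ∝ prior × likelihood. Numerator for 1: 0.333333·0.0312807 = 0.0104269.
Normalizing constant: 0.333333·0.0312807 + 0.666667·0.036672 = 0.0348749.
P(1 | observation) = 0.0104269 / 0.0348749 = 0.29898.

0.299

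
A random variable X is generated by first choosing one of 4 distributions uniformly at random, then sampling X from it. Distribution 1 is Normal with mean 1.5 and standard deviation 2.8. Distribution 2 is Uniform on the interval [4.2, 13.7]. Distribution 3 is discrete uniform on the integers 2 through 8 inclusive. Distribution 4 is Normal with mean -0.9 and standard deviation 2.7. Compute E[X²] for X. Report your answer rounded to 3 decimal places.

33.703

For each component E[X²] = Var + (mean)², giving 1: 10.09; 2: 87.6233; 3: 29; 4: 8.1.
Overall E[X²] = 0.25·10.09 + 0.25·87.6233 + 0.25·29 + 0.25·8.1 = 33.7033.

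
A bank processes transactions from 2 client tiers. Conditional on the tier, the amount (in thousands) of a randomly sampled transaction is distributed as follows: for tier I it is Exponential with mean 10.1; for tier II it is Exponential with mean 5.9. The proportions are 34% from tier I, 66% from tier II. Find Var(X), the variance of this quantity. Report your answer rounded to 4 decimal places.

Per component, I: μ=10.1, E[X²]=204.02; II: μ=5.9, E[X²]=69.62.
E[X] = 0.34·10.1 + 0.66·5.9 = 7.328.
E[X²] = 0.34·204.02 + 0.66·69.62 = 115.316.
Var(X) = E[X²] − (E[X])² = 115.316 − 53.6996 = 61.6164.

61.6164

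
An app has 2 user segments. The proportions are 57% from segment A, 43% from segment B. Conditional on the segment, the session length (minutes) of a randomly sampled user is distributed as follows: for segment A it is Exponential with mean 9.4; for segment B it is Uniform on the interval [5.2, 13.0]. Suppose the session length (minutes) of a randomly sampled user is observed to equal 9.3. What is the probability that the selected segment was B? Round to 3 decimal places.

0.710

Likelihoods f(9.3 | ·): A: 0.0395547; B: 0.128205.
Posterior ∝ prior × likelihood. Numerator for B: 0.43·0.128205 = 0.0551282.
Normalizing constant: 0.57·0.0395547 + 0.43·0.128205 = 0.0776744.
P(B | observation) = 0.0551282 / 0.0776744 = 0.709735.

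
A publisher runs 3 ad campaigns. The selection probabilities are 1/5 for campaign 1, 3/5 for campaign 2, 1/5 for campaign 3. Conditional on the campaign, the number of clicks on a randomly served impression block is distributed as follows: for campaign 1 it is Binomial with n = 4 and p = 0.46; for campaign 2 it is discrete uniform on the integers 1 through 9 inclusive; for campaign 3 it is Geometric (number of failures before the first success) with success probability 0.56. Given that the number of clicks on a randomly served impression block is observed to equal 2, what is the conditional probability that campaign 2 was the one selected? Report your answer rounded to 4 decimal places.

Likelihoods P(X=2 | ·): 1: 0.370215; 2: 0.111111; 3: 0.108416.
Posterior ∝ prior × likelihood. Numerator for 2: 0.6·0.111111 = 0.0666667.
Normalizing constant: 0.2·0.370215 + 0.6·0.111111 + 0.2·0.108416 = 0.162393.
P(2 | observation) = 0.0666667 / 0.162393 = 0.410527.

0.4105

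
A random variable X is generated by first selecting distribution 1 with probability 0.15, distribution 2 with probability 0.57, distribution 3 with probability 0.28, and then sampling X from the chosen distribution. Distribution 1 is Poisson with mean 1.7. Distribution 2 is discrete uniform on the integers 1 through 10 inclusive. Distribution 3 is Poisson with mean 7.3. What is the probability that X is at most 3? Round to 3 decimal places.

0.326

Conditional on each component, P(X ≤ 3): 1: 0.906811; 2: 0.3; 3: 0.067406.
By total probability, P(X ≤ 3) = 0.15·0.906811 + 0.57·0.3 + 0.28·0.067406 = 0.325895.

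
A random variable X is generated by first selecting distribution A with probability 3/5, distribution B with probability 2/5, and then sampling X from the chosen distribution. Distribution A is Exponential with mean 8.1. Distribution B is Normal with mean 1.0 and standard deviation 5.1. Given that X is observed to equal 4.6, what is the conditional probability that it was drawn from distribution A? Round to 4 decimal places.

Likelihoods f(4.6 | ·): A: 0.0699646; B: 0.0609736.
Posterior ∝ prior × likelihood. Numerator for A: 0.6·0.0699646 = 0.0419788.
Normalizing constant: 0.6·0.0699646 + 0.4·0.0609736 = 0.0663682.
P(A | observation) = 0.0419788 / 0.0663682 = 0.632513.

0.6325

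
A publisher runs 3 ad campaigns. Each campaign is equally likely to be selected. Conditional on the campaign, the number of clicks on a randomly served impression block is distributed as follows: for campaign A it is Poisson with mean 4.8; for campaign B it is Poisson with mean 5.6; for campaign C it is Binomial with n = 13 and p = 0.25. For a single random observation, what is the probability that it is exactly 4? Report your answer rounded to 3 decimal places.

0.181

Conditional on each campaign, P(X = 4): A: 0.182029; B: 0.151528; C: 0.209709.
By total probability, P(X = 4) = 0.333333·0.182029 + 0.333333·0.151528 + 0.333333·0.209709 = 0.181089.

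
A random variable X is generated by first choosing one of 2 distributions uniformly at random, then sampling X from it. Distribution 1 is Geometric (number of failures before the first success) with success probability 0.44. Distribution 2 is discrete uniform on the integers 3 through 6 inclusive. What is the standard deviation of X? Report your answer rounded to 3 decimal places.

Per component, 1: μ=1.27273, E[X²]=4.5124; 2: μ=4.5, E[X²]=21.5.
E[X] = 0.5·1.27273 + 0.5·4.5 = 2.88636.
E[X²] = 0.5·4.5124 + 0.5·21.5 = 13.0062.
Var(X) = E[X²] − (E[X])² = 13.0062 − 8.3311 = 4.6751.
SD(X) = √4.6751 = 2.1622.

2.162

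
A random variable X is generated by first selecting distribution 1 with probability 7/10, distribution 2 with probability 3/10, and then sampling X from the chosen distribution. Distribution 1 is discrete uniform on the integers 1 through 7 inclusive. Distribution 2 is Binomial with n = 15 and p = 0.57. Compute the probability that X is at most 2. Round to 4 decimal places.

Conditional on each component, P(X ≤ 2): 1: 0.285714; 2: 0.000652526.
By total probability, P(X ≤ 2) = 0.7·0.285714 + 0.3·0.000652526 = 0.200196.

0.2002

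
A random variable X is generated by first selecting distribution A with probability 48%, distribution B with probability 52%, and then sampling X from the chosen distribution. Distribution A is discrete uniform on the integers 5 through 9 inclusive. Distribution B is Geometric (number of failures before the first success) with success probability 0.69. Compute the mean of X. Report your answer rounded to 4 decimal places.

3.5936

Component means — A: 7; B: 0.449275.
E[X] = 0.48·7 + 0.52·0.449275 = 3.59362.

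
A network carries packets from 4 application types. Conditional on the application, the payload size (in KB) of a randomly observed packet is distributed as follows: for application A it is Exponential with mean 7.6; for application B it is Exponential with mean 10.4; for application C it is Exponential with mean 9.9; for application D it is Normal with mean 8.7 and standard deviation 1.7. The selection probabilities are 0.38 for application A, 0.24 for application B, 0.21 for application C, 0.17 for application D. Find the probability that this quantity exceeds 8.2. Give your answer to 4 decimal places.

0.4347

Conditional on each application, P(X > 8.2): A: 0.339953; B: 0.454544; C: 0.436799; D: 0.615666.
By total probability, P(X > 8.2) = 0.38·0.339953 + 0.24·0.454544 + 0.21·0.436799 + 0.17·0.615666 = 0.434664.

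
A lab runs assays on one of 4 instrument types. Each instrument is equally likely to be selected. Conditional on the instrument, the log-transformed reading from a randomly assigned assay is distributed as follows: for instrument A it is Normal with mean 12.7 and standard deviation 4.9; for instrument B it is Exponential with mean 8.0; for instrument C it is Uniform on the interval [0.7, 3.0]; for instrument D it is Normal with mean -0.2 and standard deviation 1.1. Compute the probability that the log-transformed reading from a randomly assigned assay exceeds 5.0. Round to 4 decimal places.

Conditional on each instrument, P(X > 5.0): A: 0.941958; B: 0.535261; C: 0; D: 1.13778e-06.
By total probability, P(X > 5.0) = 0.25·0.941958 + 0.25·0.535261 + 0.25·0 + 0.25·1.13778e-06 = 0.369305.

0.3693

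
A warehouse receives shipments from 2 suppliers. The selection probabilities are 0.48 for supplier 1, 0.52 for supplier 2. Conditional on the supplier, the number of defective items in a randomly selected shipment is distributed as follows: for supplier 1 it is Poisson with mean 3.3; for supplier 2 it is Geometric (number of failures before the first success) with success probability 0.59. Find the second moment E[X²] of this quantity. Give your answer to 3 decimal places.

7.675

For each component E[X²] = Var + (mean)², giving 1: 14.19; 2: 1.66073.
Overall E[X²] = 0.48·14.19 + 0.52·1.66073 = 7.67478.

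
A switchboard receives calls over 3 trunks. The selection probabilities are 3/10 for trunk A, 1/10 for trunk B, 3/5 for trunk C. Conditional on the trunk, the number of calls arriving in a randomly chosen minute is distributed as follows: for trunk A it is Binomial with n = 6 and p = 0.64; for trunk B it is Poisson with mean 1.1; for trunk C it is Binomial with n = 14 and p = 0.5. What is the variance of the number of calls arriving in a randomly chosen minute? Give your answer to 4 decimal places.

Per component, A: μ=3.84, E[X²]=16.128; B: μ=1.1, E[X²]=2.31; C: μ=7, E[X²]=52.5.
E[X] = 0.3·3.84 + 0.1·1.1 + 0.6·7 = 5.462.
E[X²] = 0.3·16.128 + 0.1·2.31 + 0.6·52.5 = 36.5694.
Var(X) = E[X²] − (E[X])² = 36.5694 − 29.8334 = 6.73596.

6.7360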